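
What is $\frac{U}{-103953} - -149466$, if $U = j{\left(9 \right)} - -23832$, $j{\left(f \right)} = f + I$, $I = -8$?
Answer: $\frac{15537415265}{103953} \approx 1.4947 \cdot 10^{5}$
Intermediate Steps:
$j{\left(f \right)} = -8 + f$ ($j{\left(f \right)} = f - 8 = -8 + f$)
$U = 23833$ ($U = \left(-8 + 9\right) - -23832 = 1 + 23832 = 23833$)
$\frac{U}{-103953} - -149466 = \frac{23833}{-103953} - -149466 = 23833 \left(- \frac{1}{103953}\right) + 149466 = - \frac{23833}{103953} + 149466 = \frac{15537415265}{103953}$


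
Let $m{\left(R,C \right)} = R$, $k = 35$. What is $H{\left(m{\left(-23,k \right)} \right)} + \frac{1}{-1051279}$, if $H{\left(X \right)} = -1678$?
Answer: $- \frac{1764046163}{1051279} \approx -1678.0$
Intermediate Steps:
$H{\left(m{\left(-23,k \right)} \right)} + \frac{1}{-1051279} = -1678 + \frac{1}{-1051279} = -1678 - \frac{1}{1051279} = - \frac{1764046163}{1051279}$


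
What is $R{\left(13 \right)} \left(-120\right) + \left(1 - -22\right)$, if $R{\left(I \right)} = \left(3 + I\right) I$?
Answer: $-24937$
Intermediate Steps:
$R{\left(I \right)} = I \left(3 + I\right)$
$R{\left(13 \right)} \left(-120\right) + \left(1 - -22\right) = 13 \left(3 + 13\right) \left(-120\right) + \left(1 - -22\right) = 13 \cdot 16 \left(-120\right) + \left(1 + 22\right) = 208 \left(-120\right) + 23 = -24960 + 23 = -24937$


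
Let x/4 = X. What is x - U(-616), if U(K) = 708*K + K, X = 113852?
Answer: 892152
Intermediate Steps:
x = 455408 (x = 4*113852 = 455408)
U(K) = 709*K
x - U(-616) = 455408 - 709*(-616) = 455408 - 1*(-436744) = 455408 + 436744 = 892152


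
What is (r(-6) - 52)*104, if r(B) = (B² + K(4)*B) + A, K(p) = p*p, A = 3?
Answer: -11336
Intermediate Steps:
K(p) = p²
r(B) = 3 + B² + 16*B (r(B) = (B² + 4²*B) + 3 = (B² + 16*B) + 3 = 3 + B² + 16*B)
(r(-6) - 52)*104 = ((3 + (-6)² + 16*(-6)) - 52)*104 = ((3 + 36 - 96) - 52)*104 = (-57 - 52)*104 = -109*104 = -11336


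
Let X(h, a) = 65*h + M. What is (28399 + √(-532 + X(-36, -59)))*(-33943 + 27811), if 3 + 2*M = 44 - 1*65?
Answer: -174142668 - 12264*I*√721 ≈ -1.7414e+8 - 3.2931e+5*I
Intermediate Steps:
M = -12 (M = -3/2 + (44 - 1*65)/2 = -3/2 + (44 - 65)/2 = -3/2 + (½)*(-21) = -3/2 - 21/2 = -12)
X(h, a) = -12 + 65*h (X(h, a) = 65*h - 12 = -12 + 65*h)
(28399 + √(-532 + X(-36, -59)))*(-33943 + 27811) = (28399 + √(-532 + (-12 + 65*(-36))))*(-33943 + 27811) = (28399 + √(-532 + (-12 - 2340)))*(-6132) = (28399 + √(-532 - 2352))*(-6132) = (28399 + √(-2884))*(-6132) = (28399 + 2*I*√721)*(-6132) = -174142668 - 12264*I*√721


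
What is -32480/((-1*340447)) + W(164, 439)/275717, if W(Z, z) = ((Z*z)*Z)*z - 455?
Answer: 1764689956359927/93867025499 ≈ 18800.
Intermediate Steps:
W(Z, z) = -455 + Z²*z² (W(Z, z) = (z*Z²)*z - 455 = Z²*z² - 455 = -455 + Z²*z²)
-32480/((-1*340447)) + W(164, 439)/275717 = -32480/((-1*340447)) + (-455 + 164²*439²)/275717 = -32480/(-340447) + (-455 + 26896*192721)*(1/275717) = -32480*(-1/340447) + (-455 + 5183424016)*(1/275717) = 32480/340447 + 5183423561*(1/275717) = 32480/340447 + 5183423561/275717 = 1764689956359927/93867025499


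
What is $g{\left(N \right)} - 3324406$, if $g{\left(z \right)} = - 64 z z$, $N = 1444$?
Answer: $-136773110$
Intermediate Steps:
$g{\left(z \right)} = - 64 z^{2}$
$g{\left(N \right)} - 3324406 = - 64 \cdot 1444^{2} - 3324406 = \left(-64\right) 2085136 - 3324406 = -133448704 - 3324406 = -136773110$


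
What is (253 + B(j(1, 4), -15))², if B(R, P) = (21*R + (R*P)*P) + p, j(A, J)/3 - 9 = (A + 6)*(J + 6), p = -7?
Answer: 3427868304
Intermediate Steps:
j(A, J) = 27 + 3*(6 + A)*(6 + J) (j(A, J) = 27 + 3*((A + 6)*(J + 6)) = 27 + 3*((6 + A)*(6 + J)) = 27 + 3*(6 + A)*(6 + J))
B(R, P) = -7 + 21*R + R*P² (B(R, P) = (21*R + (R*P)*P) - 7 = (21*R + (P*R)*P) - 7 = (21*R + R*P²) - 7 = -7 + 21*R + R*P²)
(253 + B(j(1, 4), -15))² = (253 + (-7 + 21*(135 + 18*1 + 18*4 + 3*1*4) + (135 + 18*1 + 18*4 + 3*1*4)*(-15)²))² = (253 + (-7 + 21*(135 + 18 + 72 + 12) + (135 + 18 + 72 + 12)*225))² = (253 + (-7 + 21*237 + 237*225))² = (253 + (-7 + 4977 + 53325))² = (253 + 58295)² = 58548² = 3427868304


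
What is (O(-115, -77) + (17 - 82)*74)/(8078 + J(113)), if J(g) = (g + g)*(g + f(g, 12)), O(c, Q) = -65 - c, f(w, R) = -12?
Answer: -595/3863 ≈ -0.15403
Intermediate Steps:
J(g) = 2*g*(-12 + g) (J(g) = (g + g)*(g - 12) = (2*g)*(-12 + g) = 2*g*(-12 + g))
(O(-115, -77) + (17 - 82)*74)/(8078 + J(113)) = ((-65 - 1*(-115)) + (17 - 82)*74)/(8078 + 2*113*(-12 + 113)) = ((-65 + 115) - 65*74)/(8078 + 2*113*101) = (50 - 4810)/(8078 + 22826) = -4760/30904 = -4760*1/30904 = -595/3863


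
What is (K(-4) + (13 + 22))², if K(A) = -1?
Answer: 1156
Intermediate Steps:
(K(-4) + (13 + 22))² = (-1 + (13 + 22))² = (-1 + 35)² = 34² = 1156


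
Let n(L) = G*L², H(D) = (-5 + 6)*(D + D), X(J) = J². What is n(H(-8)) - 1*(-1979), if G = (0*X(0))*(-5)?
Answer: 1979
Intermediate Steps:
G = 0 (G = (0*0²)*(-5) = (0*0)*(-5) = 0*(-5) = 0)
H(D) = 2*D (H(D) = 1*(2*D) = 2*D)
n(L) = 0 (n(L) = 0*L² = 0)
n(H(-8)) - 1*(-1979) = 0 - 1*(-1979) = 0 + 1979 = 1979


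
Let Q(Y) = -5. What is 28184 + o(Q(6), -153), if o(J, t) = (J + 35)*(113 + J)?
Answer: 31424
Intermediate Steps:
o(J, t) = (35 + J)*(113 + J)
28184 + o(Q(6), -153) = 28184 + (3955 + (-5)**2 + 148*(-5)) = 28184 + (3955 + 25 - 740) = 28184 + 3240 = 31424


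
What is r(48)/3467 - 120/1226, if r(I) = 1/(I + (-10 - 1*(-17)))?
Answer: -11440487/116889905 ≈ -0.097874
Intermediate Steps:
r(I) = 1/(7 + I) (r(I) = 1/(I + (-10 + 17)) = 1/(I + 7) = 1/(7 + I))
r(48)/3467 - 120/1226 = 1/((7 + 48)*3467) - 120/1226 = (1/3467)/55 - 120*1/1226 = (1/55)*(1/3467) - 60/613 = 1/190685 - 60/613 = -11440487/116889905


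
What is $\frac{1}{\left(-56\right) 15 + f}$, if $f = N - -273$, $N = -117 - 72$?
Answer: $- \frac{1}{756} \approx -0.0013228$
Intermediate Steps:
$N = -189$ ($N = -117 - 72 = -189$)
$f = 84$ ($f = -189 - -273 = -189 + 273 = 84$)
$\frac{1}{\left(-56\right) 15 + f} = \frac{1}{\left(-56\right) 15 + 84} = \frac{1}{-840 + 84} = \frac{1}{-756} = - \frac{1}{756}$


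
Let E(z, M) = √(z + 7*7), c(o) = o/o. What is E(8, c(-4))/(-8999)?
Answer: -√57/8999 ≈ -0.00083896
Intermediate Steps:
c(o) = 1
E(z, M) = √(49 + z) (E(z, M) = √(z + 49) = √(49 + z))
E(8, c(-4))/(-8999) = √(49 + 8)/(-8999) = √57*(-1/8999) = -√57/8999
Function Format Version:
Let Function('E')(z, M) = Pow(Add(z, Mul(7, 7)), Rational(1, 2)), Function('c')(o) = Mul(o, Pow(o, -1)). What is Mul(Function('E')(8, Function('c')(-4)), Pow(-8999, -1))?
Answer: Mul(Rational(-1, 8999), Pow(57, Rational(1, 2))) ≈ -0.00083896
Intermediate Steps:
Function('c')(o) = 1
Function('E')(z, M) = Pow(Add(49, z), Rational(1, 2)) (Function('E')(z, M) = Pow(Add(z, 49), Rational(1, 2)) = Pow(Add(49, z), Rational(1, 2)))
Mul(Function('E')(8, Function('c')(-4)), Pow(-8999, -1)) = Mul(Pow(Add(49, 8), Rational(1, 2)), Pow(-8999, -1)) = Mul(Pow(57, Rational(1, 2)), Rational(-1, 8999)) = Mul(Rational(-1, 8999), Pow(57, Rational(1, 2)))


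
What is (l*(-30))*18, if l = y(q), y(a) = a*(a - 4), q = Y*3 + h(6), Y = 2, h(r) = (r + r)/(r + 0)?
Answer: -17280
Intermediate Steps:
h(r) = 2 (h(r) = (2*r)/r = 2)
q = 8 (q = 2*3 + 2 = 6 + 2 = 8)
y(a) = a*(-4 + a)
l = 32 (l = 8*(-4 + 8) = 8*4 = 32)
(l*(-30))*18 = (32*(-30))*18 = -960*18 = -17280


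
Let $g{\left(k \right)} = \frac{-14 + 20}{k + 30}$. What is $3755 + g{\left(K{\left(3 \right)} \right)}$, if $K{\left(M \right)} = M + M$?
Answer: $\frac{22531}{6} \approx 3755.2$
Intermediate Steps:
$K{\left(M \right)} = 2 M$
$g{\left(k \right)} = \frac{6}{30 + k}$
$3755 + g{\left(K{\left(3 \right)} \right)} = 3755 + \frac{6}{30 + 2 \cdot 3} = 3755 + \frac{6}{30 + 6} = 3755 + \frac{6}{36} = 3755 + 6 \cdot \frac{1}{36} = 3755 + \frac{1}{6} = \frac{22531}{6}$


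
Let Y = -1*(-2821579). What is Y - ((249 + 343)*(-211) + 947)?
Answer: 2945544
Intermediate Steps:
Y = 2821579
Y - ((249 + 343)*(-211) + 947) = 2821579 - ((249 + 343)*(-211) + 947) = 2821579 - (592*(-211) + 947) = 2821579 - (-124912 + 947) = 2821579 - 1*(-123965) = 2821579 + 123965 = 2945544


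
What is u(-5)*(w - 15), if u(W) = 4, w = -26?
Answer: -164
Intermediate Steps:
u(-5)*(w - 15) = 4*(-26 - 15) = 4*(-41) = -164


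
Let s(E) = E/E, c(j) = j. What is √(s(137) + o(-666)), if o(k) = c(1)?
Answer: √2 ≈ 1.4142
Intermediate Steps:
o(k) = 1
s(E) = 1
√(s(137) + o(-666)) = √(1 + 1) = √2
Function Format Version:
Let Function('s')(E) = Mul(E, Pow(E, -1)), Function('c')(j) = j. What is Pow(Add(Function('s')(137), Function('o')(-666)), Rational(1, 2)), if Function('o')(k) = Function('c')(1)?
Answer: Pow(2, Rational(1, 2)) ≈ 1.4142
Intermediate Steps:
Function('o')(k) = 1
Function('s')(E) = 1
Pow(Add(Function('s')(137), Function('o')(-666)), Rational(1, 2)) = Pow(Add(1, 1), Rational(1, 2)) = Pow(2, Rational(1, 2))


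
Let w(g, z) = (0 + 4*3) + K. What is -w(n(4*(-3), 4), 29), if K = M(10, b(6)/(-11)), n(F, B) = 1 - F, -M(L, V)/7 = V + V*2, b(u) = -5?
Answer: -27/11 ≈ -2.4545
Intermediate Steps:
M(L, V) = -21*V (M(L, V) = -7*(V + V*2) = -7*(V + 2*V) = -21*V)
K = -105/11 (K = -(-105)/(-11) = -(-105)*(-1)/11 = -21*5/11 = -105/11 ≈ -9.5455)
w(g, z) = 27/11 (w(g, z) = (0 + 4*3) - 105/11 = (0 + 12) - 105/11 = 12 - 105/11 = 27/11)
-w(n(4*(-3), 4), 29) = -1*27/11 = -27/11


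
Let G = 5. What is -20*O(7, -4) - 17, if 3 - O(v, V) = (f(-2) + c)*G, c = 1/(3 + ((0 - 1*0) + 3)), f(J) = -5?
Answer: -1681/3 ≈ -560.33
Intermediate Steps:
c = ⅙ (c = 1/(3 + ((0 + 0) + 3)) = 1/(3 + (0 + 3)) = 1/(3 + 3) = 1/6 = ⅙ ≈ 0.16667)
O(v, V) = 163/6 (O(v, V) = 3 - (-5 + ⅙)*5 = 3 - (-29)*5/6 = 3 - 1*(-145/6) = 3 + 145/6 = 163/6)
-20*O(7, -4) - 17 = -20*163/6 - 17 = -1630/3 - 17 = -1681/3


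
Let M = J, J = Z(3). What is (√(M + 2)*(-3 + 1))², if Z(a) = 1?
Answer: 12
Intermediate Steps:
J = 1
M = 1
(√(M + 2)*(-3 + 1))² = (√(1 + 2)*(-3 + 1))² = (√3*(-2))² = (-2*√3)² = 12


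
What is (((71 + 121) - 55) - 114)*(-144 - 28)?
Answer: -3956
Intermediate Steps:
(((71 + 121) - 55) - 114)*(-144 - 28) = ((192 - 55) - 114)*(-172) = (137 - 114)*(-172) = 23*(-172) = -3956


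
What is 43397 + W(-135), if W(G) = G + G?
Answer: 43127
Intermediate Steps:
W(G) = 2*G
43397 + W(-135) = 43397 + 2*(-135) = 43397 - 270 = 43127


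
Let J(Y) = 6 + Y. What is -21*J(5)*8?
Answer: -1848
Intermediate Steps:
-21*J(5)*8 = -21*(6 + 5)*8 = -21*11*8 = -231*8 = -1848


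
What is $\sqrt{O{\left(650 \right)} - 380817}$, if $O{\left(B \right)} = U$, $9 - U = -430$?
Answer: $i \sqrt{380378} \approx 616.75 i$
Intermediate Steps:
$U = 439$ ($U = 9 - -430 = 9 + 430 = 439$)
$O{\left(B \right)} = 439$
$\sqrt{O{\left(650 \right)} - 380817} = \sqrt{439 - 380817} = \sqrt{-380378} = i \sqrt{380378}$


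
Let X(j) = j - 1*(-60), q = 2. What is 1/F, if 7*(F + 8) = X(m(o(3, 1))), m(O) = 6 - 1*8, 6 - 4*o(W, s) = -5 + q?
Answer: 7/2 ≈ 3.5000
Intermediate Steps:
o(W, s) = 9/4 (o(W, s) = 3/2 - (-5 + 2)/4 = 3/2 - ¼*(-3) = 3/2 + ¾ = 9/4)
m(O) = -2 (m(O) = 6 - 8 = -2)
X(j) = 60 + j (X(j) = j + 60 = 60 + j)
F = 2/7 (F = -8 + (60 - 2)/7 = -8 + (⅐)*58 = -8 + 58/7 = 2/7 ≈ 0.28571)
1/F = 1/(2/7) = 7/2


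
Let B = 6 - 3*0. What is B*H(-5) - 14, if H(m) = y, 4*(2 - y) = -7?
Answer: 17/2 ≈ 8.5000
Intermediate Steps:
B = 6 (B = 6 + 0 = 6)
y = 15/4 (y = 2 - ¼*(-7) = 2 + 7/4 = 15/4 ≈ 3.7500)
H(m) = 15/4
B*H(-5) - 14 = 6*(15/4) - 14 = 45/2 - 14 = 17/2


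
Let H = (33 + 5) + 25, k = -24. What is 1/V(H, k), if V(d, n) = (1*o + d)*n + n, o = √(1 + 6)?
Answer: -8/12267 + √7/98136 ≈ -0.00062520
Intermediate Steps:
o = √7 ≈ 2.6458
H = 63 (H = 38 + 25 = 63)
V(d, n) = n + n*(d + √7) (V(d, n) = (1*√7 + d)*n + n = (√7 + d)*n + n = (d + √7)*n + n = n*(d + √7) + n = n + n*(d + √7))
1/V(H, k) = 1/(-24*(1 + 63 + √7)) = 1/(-24*(64 + √7)) = 1/(-1536 - 24*√7)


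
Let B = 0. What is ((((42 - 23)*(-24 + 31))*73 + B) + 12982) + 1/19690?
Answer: 446785791/19690 ≈ 22691.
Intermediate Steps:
((((42 - 23)*(-24 + 31))*73 + B) + 12982) + 1/19690 = ((((42 - 23)*(-24 + 31))*73 + 0) + 12982) + 1/19690 = (((19*7)*73 + 0) + 12982) + 1/19690 = ((133*73 + 0) + 12982) + 1/19690 = ((9709 + 0) + 12982) + 1/19690 = (9709 + 12982) + 1/19690 = 22691 + 1/19690 = 446785791/19690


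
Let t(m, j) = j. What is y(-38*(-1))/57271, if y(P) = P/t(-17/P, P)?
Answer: 1/57271 ≈ 1.7461e-5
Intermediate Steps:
y(P) = 1 (y(P) = P/P = 1)
y(-38*(-1))/57271 = 1/57271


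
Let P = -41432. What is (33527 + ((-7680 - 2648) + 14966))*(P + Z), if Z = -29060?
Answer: -2690327180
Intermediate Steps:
(33527 + ((-7680 - 2648) + 14966))*(P + Z) = (33527 + ((-7680 - 2648) + 14966))*(-41432 - 29060) = (33527 + (-10328 + 14966))*(-70492) = (33527 + 4638)*(-70492) = 38165*(-70492) = -2690327180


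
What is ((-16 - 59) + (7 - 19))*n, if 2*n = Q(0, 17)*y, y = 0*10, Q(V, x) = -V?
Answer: 0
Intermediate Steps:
y = 0
n = 0 (n = (-1*0*0)/2 = (0*0)/2 = (½)*0 = 0)
((-16 - 59) + (7 - 19))*n = ((-16 - 59) + (7 - 19))*0 = (-75 - 12)*0 = -87*0 = 0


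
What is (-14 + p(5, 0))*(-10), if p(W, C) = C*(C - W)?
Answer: 140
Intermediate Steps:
(-14 + p(5, 0))*(-10) = (-14 + 0*(0 - 1*5))*(-10) = (-14 + 0*(0 - 5))*(-10) = (-14 + 0*(-5))*(-10) = (-14 + 0)*(-10) = -14*(-10) = 140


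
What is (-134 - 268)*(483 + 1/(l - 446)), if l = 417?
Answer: -5630412/29 ≈ -1.9415e+5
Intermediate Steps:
(-134 - 268)*(483 + 1/(l - 446)) = (-134 - 268)*(483 + 1/(417 - 446)) = -402*(483 + 1/(-29)) = -402*(483 - 1/29) = -402*14006/29 = -5630412/29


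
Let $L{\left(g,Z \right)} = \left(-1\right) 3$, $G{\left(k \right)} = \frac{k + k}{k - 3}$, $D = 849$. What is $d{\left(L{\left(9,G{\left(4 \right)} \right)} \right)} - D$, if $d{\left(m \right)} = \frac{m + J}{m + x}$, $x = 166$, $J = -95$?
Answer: $- \frac{138485}{163} \approx -849.6$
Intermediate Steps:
$G{\left(k \right)} = \frac{2 k}{-3 + k}$
$L{\left(g,Z \right)} = -3$
$d{\left(m \right)} = \frac{-95 + m}{166 + m}$ ($d{\left(m \right)} = \frac{m - 95}{m + 166} = \frac{-95 + m}{166 + m}$)
$d{\left(L{\left(9,G{\left(4 \right)} \right)} \right)} - D = \frac{-95 - 3}{166 - 3} - 849 = \frac{1}{163} \left(-98\right) - 849 = - \frac{98}{163} - 849 = - \frac{138485}{163}$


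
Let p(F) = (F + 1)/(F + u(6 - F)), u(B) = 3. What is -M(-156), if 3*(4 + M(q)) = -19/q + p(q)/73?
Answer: 6890659/1742364 ≈ 3.9548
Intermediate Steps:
p(F) = (1 + F)/(3 + F) (p(F) = (F + 1)/(F + 3) = (1 + F)/(3 + F))
M(q) = -4 - 19/(3*q) + (1 + q)/(219*(3 + q)) (M(q) = -4 + (-19/q + ((1 + q)/(3 + q))/73)/3 = -4 + (-19/q + ((1 + q)/(3 + q))*(1/73))/3 = -4 + (-19/q + (1 + q)/(73*(3 + q)))/3 = -4 + (-19/(3*q) + (1 + q)/(219*(3 + q))) = -4 - 19/(3*q) + (1 + q)/(219*(3 + q)))
-M(-156) = -(-4161 - 4014*(-156) - 875*(-156)²)/(219*(-156)*(3 - 156)) = -(-1)*(-4161 + 626184 - 875*24336)/(219*156*(-153)) = -(-1)*(-1)*(-4161 + 626184 - 21294000)/(219*156*153) = -(-1)*(-1)*(-20671977)/(219*156*153) = -1*(-6890659/1742364) = 6890659/1742364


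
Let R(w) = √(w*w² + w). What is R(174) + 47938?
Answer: 47938 + √5268198 ≈ 50233.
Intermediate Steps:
R(w) = √(w + w³) (R(w) = √(w³ + w) = √(w + w³))
R(174) + 47938 = √(174 + 174³) + 47938 = √(174 + 5268024) + 47938 = √5268198 + 47938 = 47938 + √5268198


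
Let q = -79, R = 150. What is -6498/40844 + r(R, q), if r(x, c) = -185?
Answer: -3781319/20422 ≈ -185.16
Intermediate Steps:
-6498/40844 + r(R, q) = -6498/40844 - 185 = -6498*1/40844 - 185 = -3249/20422 - 185 = -3781319/20422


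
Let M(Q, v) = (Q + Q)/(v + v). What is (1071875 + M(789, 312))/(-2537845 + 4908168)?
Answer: 111475263/246513592 ≈ 0.45221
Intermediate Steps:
M(Q, v) = Q/v (M(Q, v) = (2*Q)/((2*v)) = (2*Q)*(1/(2*v)) = Q/v)
(1071875 + M(789, 312))/(-2537845 + 4908168) = (1071875 + 789/312)/(-2537845 + 4908168) = (1071875 + 789*(1/312))/2370323 = (1071875 + 263/104)*(1/2370323) = (111475263/104)*(1/2370323) = 111475263/246513592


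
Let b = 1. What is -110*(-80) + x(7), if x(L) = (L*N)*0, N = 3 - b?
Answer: 8800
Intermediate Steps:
N = 2 (N = 3 - 1*1 = 3 - 1 = 2)
x(L) = 0 (x(L) = (L*2)*0 = (2*L)*0 = 0)
-110*(-80) + x(7) = -110*(-80) + 0 = 8800 + 0 = 8800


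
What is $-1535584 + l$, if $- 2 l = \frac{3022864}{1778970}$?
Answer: $- \frac{1365879689956}{889485} \approx -1.5356 \cdot 10^{6}$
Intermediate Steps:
$l = - \frac{755716}{889485}$ ($l = - \frac{3022864 \cdot \frac{1}{1778970}}{2} = \left(- \frac{1}{2}\right) \frac{1511432}{889485} = - \frac{755716}{889485} \approx -0.84961$)
$-1535584 + l = -1535584 - \frac{755716}{889485} = - \frac{1365879689956}{889485}$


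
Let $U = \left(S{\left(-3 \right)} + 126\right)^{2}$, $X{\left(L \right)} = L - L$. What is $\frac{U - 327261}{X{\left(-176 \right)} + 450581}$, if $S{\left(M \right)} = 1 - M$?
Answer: $- \frac{310361}{450581} \approx -0.6888$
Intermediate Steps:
$X{\left(L \right)} = 0$
$U = 16900$ ($U = \left(\left(1 - -3\right) + 126\right)^{2} = \left(\left(1 + 3\right) + 126\right)^{2} = \left(4 + 126\right)^{2} = 130^{2} = 16900$)
$\frac{U - 327261}{X{\left(-176 \right)} + 450581} = \frac{16900 - 327261}{0 + 450581} = \frac{16900 - 327261}{450581} = \left(-310361\right) \frac{1}{450581} = - \frac{310361}{450581}$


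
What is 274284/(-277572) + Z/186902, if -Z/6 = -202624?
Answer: 11924677725/2161615081 ≈ 5.5166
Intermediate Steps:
Z = 1215744 (Z = -6*(-202624) = 1215744)
274284/(-277572) + Z/186902 = 274284/(-277572) + 1215744/186902 = 274284*(-1/277572) + 1215744*(1/186902) = -22857/23131 + 607872/93451 = 11924677725/2161615081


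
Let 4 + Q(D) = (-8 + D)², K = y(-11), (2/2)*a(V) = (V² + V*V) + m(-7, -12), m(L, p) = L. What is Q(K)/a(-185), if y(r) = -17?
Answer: 621/68443 ≈ 0.0090732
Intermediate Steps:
a(V) = -7 + 2*V² (a(V) = (V² + V*V) - 7 = (V² + V²) - 7 = 2*V² - 7 = -7 + 2*V²)
K = -17
Q(D) = -4 + (-8 + D)²
Q(K)/a(-185) = (-4 + (-8 - 17)²)/(-7 + 2*(-185)²) = (-4 + (-25)²)/(-7 + 2*34225) = (-4 + 625)/(-7 + 68450) = 621/68443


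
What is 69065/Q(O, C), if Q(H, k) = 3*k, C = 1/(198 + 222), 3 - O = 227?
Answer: 9669100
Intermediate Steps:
O = -224 (O = 3 - 1*227 = 3 - 227 = -224)
C = 1/420 ≈ 0.0023810
69065/Q(O, C) = 69065/((3*(1/420))) = 69065/(1/140) = 69065*140 = 9669100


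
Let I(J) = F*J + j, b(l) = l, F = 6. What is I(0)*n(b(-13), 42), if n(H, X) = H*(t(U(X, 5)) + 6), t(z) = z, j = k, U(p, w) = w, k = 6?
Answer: -858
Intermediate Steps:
j = 6
n(H, X) = 11*H (n(H, X) = H*(5 + 6) = H*11 = 11*H)
I(J) = 6 + 6*J (I(J) = 6*J + 6 = 6 + 6*J)
I(0)*n(b(-13), 42) = (6 + 6*0)*(11*(-13)) = (6 + 0)*(-143) = 6*(-143) = -858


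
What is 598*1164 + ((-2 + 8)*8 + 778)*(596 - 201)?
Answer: 1022342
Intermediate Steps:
598*1164 + ((-2 + 8)*8 + 778)*(596 - 201) = 696072 + (6*8 + 778)*395 = 696072 + (48 + 778)*395 = 696072 + 826*395 = 696072 + 326270 = 1022342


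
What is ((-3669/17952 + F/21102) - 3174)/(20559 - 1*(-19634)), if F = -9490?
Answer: -200438719969/2537672836512 ≈ -0.078985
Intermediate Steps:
((-3669/17952 + F/21102) - 3174)/(20559 - 1*(-19634)) = ((-3669/17952 - 9490/21102) - 3174)/(20559 - 1*(-19634)) = ((-3669*1/17952 - 9490*1/21102) - 3174)/(20559 + 19634) = ((-1223/5984 - 4745/10551) - 3174)/40193 = (-41297953/63137184 - 3174)*(1/40193) = -200438719969/63137184*1/40193 = -200438719969/2537672836512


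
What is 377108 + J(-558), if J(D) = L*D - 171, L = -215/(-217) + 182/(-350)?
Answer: 65918003/175 ≈ 3.7667e+5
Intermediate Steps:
L = 2554/5425 (L = -215*(-1/217) + 182*(-1/350) = 215/217 - 13/25 = 2554/5425 ≈ 0.47078)
J(D) = -171 + 2554*D/5425 (J(D) = 2554*D/5425 - 171 = -171 + 2554*D/5425)
377108 + J(-558) = 377108 + (-171 + (2554/5425)*(-558)) = 377108 + (-171 - 45972/175) = 377108 - 75897/175 = 65918003/175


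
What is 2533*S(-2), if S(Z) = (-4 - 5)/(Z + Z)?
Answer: 22797/4 ≈ 5699.3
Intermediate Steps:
S(Z) = -9/(2*Z) (S(Z) = -9*1/(2*Z) = -9/(2*Z))
2533*S(-2) = 2533*(-9/2/(-2)) = 2533*(-9/2*(-½)) = 2533*(9/4) = 22797/4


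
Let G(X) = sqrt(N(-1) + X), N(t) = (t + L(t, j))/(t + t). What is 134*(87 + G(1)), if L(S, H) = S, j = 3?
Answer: 11658 + 134*sqrt(2) ≈ 11848.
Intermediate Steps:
N(t) = 1 (N(t) = (t + t)/(t + t) = (2*t)/((2*t)) = (2*t)*(1/(2*t)) = 1)
G(X) = sqrt(1 + X)
134*(87 + G(1)) = 134*(87 + sqrt(1 + 1)) = 134*(87 + sqrt(2)) = 11658 + 134*sqrt(2)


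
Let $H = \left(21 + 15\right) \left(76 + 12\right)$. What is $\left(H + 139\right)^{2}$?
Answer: $10936249$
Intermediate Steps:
$H = 3168$ ($H = 36 \cdot 88 = 3168$)
$\left(H + 139\right)^{2} = \left(3168 + 139\right)^{2} = 3307^{2} = 10936249$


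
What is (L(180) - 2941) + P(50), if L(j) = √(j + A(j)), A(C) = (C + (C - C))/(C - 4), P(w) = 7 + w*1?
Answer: -2884 + 3*√9735/22 ≈ -2870.5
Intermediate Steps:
P(w) = 7 + w
A(C) = C/(-4 + C) (A(C) = (C + 0)/(-4 + C) = C/(-4 + C))
L(j) = √(j + j/(-4 + j))
(L(180) - 2941) + P(50) = (√(180*(-3 + 180)/(-4 + 180)) - 2941) + (7 + 50) = (√(180*177/176) - 2941) + 57 = (√(180*(1/176)*177) - 2941) + 57 = (√(7965/44) - 2941) + 57 = (3*√9735/22 - 2941) + 57 = (-2941 + 3*√9735/22) + 57 = -2884 + 3*√9735/22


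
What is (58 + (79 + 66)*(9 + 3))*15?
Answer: 26970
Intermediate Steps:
(58 + (79 + 66)*(9 + 3))*15 = (58 + 145*12)*15 = (58 + 1740)*15 = 1798*15 = 26970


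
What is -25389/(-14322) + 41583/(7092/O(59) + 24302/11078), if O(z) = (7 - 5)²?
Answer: 46988796/1864841 ≈ 25.197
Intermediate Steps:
O(z) = 4 (O(z) = 2² = 4)
-25389/(-14322) + 41583/(7092/O(59) + 24302/11078) = -25389/(-14322) + 41583/(7092/4 + 24302/11078) = -25389*(-1/14322) + 41583/(7092*(¼) + 24302*(1/11078)) = 39/22 + 41583/(1773 + 419/191) = 39/22 + 41583/(339062/191) = 39/22 + 41583*(191/339062) = 39/22 + 7942353/339062 = 46988796/1864841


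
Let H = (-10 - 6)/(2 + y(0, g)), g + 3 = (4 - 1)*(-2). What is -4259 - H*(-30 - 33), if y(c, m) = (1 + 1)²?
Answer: -4427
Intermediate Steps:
g = -9 (g = -3 + (4 - 1)*(-2) = -3 + 3*(-2) = -3 - 6 = -9)
y(c, m) = 4 (y(c, m) = 2² = 4)
H = -8/3 (H = (-10 - 6)/(2 + 4) = -16/6 = -16*⅙ = -8/3 ≈ -2.6667)
-4259 - H*(-30 - 33) = -4259 - (-8)*(-30 - 33)/3 = -4259 - (-8)*(-63)/3 = -4259 - 1*168 = -4259 - 168 = -4427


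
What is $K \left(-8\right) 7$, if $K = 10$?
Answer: $-560$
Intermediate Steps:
$K \left(-8\right) 7 = 10 \left(-8\right) 7 = \left(-80\right) 7 = -560$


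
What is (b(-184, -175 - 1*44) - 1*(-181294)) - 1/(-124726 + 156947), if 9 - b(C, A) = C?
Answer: 5847692626/32221 ≈ 1.8149e+5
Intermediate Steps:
b(C, A) = 9 - C
(b(-184, -175 - 1*44) - 1*(-181294)) - 1/(-124726 + 156947) = ((9 - 1*(-184)) - 1*(-181294)) - 1/(-124726 + 156947) = ((9 + 184) + 181294) - 1/32221 = (193 + 181294) - 1*1/32221 = 181487 - 1/32221 = 5847692626/32221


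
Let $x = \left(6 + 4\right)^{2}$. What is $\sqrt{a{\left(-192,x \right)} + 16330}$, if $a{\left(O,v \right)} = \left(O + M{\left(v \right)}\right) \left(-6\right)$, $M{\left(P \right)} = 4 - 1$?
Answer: $2 \sqrt{4366} \approx 132.15$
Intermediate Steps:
$M{\left(P \right)} = 3$
$x = 100$ ($x = 10^{2} = 100$)
$a{\left(O,v \right)} = -18 - 6 O$ ($a{\left(O,v \right)} = \left(O + 3\right) \left(-6\right) = \left(3 + O\right) \left(-6\right) = -18 - 6 O$)
$\sqrt{a{\left(-192,x \right)} + 16330} = \sqrt{\left(-18 - -1152\right) + 16330} = \sqrt{\left(-18 + 1152\right) + 16330} = \sqrt{1134 + 16330} = \sqrt{17464} = 2 \sqrt{4366}$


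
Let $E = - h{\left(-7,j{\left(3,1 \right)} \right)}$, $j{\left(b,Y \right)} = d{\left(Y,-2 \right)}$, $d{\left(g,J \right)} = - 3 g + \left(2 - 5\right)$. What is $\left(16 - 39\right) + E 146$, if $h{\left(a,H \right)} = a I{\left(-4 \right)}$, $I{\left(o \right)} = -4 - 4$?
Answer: $-8199$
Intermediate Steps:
$d{\left(g,J \right)} = -3 - 3 g$ ($d{\left(g,J \right)} = - 3 g - 3 = -3 - 3 g$)
$I{\left(o \right)} = -8$
$j{\left(b,Y \right)} = -3 - 3 Y$
$h{\left(a,H \right)} = - 8 a$ ($h{\left(a,H \right)} = a \left(-8\right) = - 8 a$)
$E = -56$ ($E = - \left(-8\right) \left(-7\right) = \left(-1\right) 56 = -56$)
$\left(16 - 39\right) + E 146 = \left(16 - 39\right) - 8176 = -23 - 8176 = -8199$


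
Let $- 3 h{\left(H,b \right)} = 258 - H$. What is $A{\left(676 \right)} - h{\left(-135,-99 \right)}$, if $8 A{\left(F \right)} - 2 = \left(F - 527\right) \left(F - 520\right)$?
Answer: $\frac{12147}{4} \approx 3036.8$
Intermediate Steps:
$h{\left(H,b \right)} = -86 + \frac{H}{3}$ ($h{\left(H,b \right)} = - \frac{258 - H}{3} = -86 + \frac{H}{3}$)
$A{\left(F \right)} = \frac{1}{4} + \frac{\left(-527 + F\right) \left(-520 + F\right)}{8}$ ($A{\left(F \right)} = \frac{1}{4} + \frac{\left(F - 527\right) \left(F - 520\right)}{8} = \frac{1}{4} + \frac{\left(-527 + F\right) \left(-520 + F\right)}{8}$)
$A{\left(676 \right)} - h{\left(-135,-99 \right)} = \left(\frac{137021}{4} - \frac{176943}{2} + \frac{676^{2}}{8}\right) - \left(-86 + \frac{1}{3} \left(-135\right)\right) = \left(\frac{137021}{4} - \frac{176943}{2} + \frac{1}{8} \cdot 456976\right) - \left(-86 - 45\right) = \left(\frac{137021}{4} - \frac{176943}{2} + 57122\right) - -131 = \frac{11623}{4} + 131 = \frac{12147}{4}$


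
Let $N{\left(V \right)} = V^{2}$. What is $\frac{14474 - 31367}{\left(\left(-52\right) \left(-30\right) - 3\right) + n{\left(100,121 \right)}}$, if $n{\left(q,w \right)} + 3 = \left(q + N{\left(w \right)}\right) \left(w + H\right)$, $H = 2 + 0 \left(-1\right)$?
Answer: $- \frac{1877}{201633} \approx -0.009309$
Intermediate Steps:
$H = 2$ ($H = 2 + 0 = 2$)
$n{\left(q,w \right)} = -3 + \left(2 + w\right) \left(q + w^{2}\right)$ ($n{\left(q,w \right)} = -3 + \left(q + w^{2}\right) \left(w + 2\right) = -3 + \left(q + w^{2}\right) \left(2 + w\right) = -3 + \left(2 + w\right) \left(q + w^{2}\right)$)
$\frac{14474 - 31367}{\left(\left(-52\right) \left(-30\right) - 3\right) + n{\left(100,121 \right)}} = \frac{14474 - 31367}{\left(\left(-52\right) \left(-30\right) - 3\right) + \left(-3 + 121^{3} + 2 \cdot 100 + 2 \cdot 121^{2} + 100 \cdot 121\right)} = - \frac{16893}{\left(1560 - 3\right) + \left(-3 + 1771561 + 200 + 2 \cdot 14641 + 12100\right)} = - \frac{16893}{1557 + \left(-3 + 1771561 + 200 + 29282 + 12100\right)} = - \frac{16893}{1557 + 1813140} = - \frac{16893}{1814697} = \left(-16893\right) \frac{1}{1814697} = - \frac{1877}{201633}$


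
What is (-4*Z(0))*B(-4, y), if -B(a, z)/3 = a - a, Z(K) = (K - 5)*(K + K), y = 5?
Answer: 0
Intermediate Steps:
Z(K) = 2*K*(-5 + K) (Z(K) = (-5 + K)*(2*K) = 2*K*(-5 + K))
B(a, z) = 0 (B(a, z) = -3*(a - a) = -3*0 = 0)
(-4*Z(0))*B(-4, y) = -8*0*(-5 + 0)*0 = -8*0*(-5)*0 = -4*0*0 = 0*0 = 0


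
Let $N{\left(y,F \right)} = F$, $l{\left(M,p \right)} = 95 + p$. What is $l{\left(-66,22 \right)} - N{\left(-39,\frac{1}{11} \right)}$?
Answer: $\frac{1286}{11} \approx 116.91$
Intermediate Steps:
$l{\left(-66,22 \right)} - N{\left(-39,\frac{1}{11} \right)} = \left(95 + 22\right) - \frac{1}{11} = 117 - \frac{1}{11} = \frac{1286}{11}$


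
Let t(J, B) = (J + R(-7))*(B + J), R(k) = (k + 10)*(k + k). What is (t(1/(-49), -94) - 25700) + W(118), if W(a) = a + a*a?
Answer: -18505045/2401 ≈ -7707.2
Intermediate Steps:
R(k) = 2*k*(10 + k) (R(k) = (10 + k)*(2*k) = 2*k*(10 + k))
W(a) = a + a²
t(J, B) = (-42 + J)*(B + J) (t(J, B) = (J + 2*(-7)*(10 - 7))*(B + J) = (J + 2*(-7)*3)*(B + J) = (J - 42)*(B + J) = (-42 + J)*(B + J))
(t(1/(-49), -94) - 25700) + W(118) = (((1/(-49))² - 42*(-94) - 42/(-49) - 94/(-49)) - 25700) + 118*(1 + 118) = (((-1/49)² + 3948 - 42*(-1/49) - 94*(-1/49)) - 25700) + 118*119 = ((1/2401 + 3948 + 6/7 + 94/49) - 25700) + 14042 = (9485813/2401 - 25700) + 14042 = -52219887/2401 + 14042 = -18505045/2401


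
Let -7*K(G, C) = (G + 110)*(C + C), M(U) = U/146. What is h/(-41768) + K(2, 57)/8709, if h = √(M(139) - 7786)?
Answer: -608/2903 - I*√165946082/6098128 ≈ -0.20944 - 0.0021125*I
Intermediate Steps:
M(U) = U/146 (M(U) = U*(1/146) = U/146)
K(G, C) = -2*C*(110 + G)/7 (K(G, C) = -(G + 110)*(C + C)/7 = -(110 + G)*2*C/7 = -2*C*(110 + G)/7)
h = I*√165946082/146 (h = √((1/146)*139 - 7786) = √(139/146 - 7786) = √(-1136617/146) = I*√165946082/146 ≈ 88.233*I)
h/(-41768) + K(2, 57)/8709 = (I*√165946082/146)/(-41768) - 2/7*57*(110 + 2)/8709 = (I*√165946082/146)*(-1/41768) - 2/7*57*112*(1/8709) = -I*√165946082/6098128 - 1824*1/8709 = -I*√165946082/6098128 - 608/2903 = -608/2903 - I*√165946082/6098128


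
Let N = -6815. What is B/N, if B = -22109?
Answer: 22109/6815 ≈ 3.2442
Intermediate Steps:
B/N = -22109/(-6815) = -22109*(-1/6815) = 22109/6815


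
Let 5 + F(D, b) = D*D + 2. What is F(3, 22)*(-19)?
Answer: -114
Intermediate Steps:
F(D, b) = -3 + D² (F(D, b) = -5 + (D*D + 2) = -5 + (D² + 2) = -5 + (2 + D²) = -3 + D²)
F(3, 22)*(-19) = (-3 + 3²)*(-19) = (-3 + 9)*(-19) = 6*(-19) = -114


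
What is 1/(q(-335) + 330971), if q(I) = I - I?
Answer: 1/330971 ≈ 3.0214e-6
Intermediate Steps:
q(I) = 0
1/(q(-335) + 330971) = 1/(0 + 330971) = 1/330971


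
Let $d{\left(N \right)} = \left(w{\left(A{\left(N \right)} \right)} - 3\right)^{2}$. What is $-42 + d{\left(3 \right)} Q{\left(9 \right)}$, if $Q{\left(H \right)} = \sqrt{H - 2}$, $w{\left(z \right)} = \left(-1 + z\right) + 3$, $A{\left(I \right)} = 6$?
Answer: $-42 + 25 \sqrt{7} \approx 24.144$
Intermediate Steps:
$w{\left(z \right)} = 2 + z$
$Q{\left(H \right)} = \sqrt{-2 + H}$
$d{\left(N \right)} = 25$ ($d{\left(N \right)} = \left(\left(2 + 6\right) - 3\right)^{2} = \left(8 - 3\right)^{2} = 5^{2} = 25$)
$-42 + d{\left(3 \right)} Q{\left(9 \right)} = -42 + 25 \sqrt{-2 + 9} = -42 + 25 \sqrt{7}$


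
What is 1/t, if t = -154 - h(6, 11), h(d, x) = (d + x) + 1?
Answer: -1/172 ≈ -0.0058140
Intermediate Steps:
h(d, x) = 1 + d + x
t = -172 (t = -154 - (1 + 6 + 11) = -154 - 1*18 = -154 - 18 = -172)
1/t = 1/(-172) = -1/172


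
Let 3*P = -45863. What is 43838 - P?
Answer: 177377/3 ≈ 59126.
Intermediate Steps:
P = -45863/3 (P = (⅓)*(-45863) = -45863/3 ≈ -15288.)
43838 - P = 43838 - 1*(-45863/3) = 43838 + 45863/3 = 177377/3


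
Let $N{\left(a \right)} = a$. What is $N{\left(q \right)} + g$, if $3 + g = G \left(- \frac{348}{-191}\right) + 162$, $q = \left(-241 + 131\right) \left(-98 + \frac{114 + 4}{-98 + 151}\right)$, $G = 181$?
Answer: $\frac{111594681}{10123} \approx 11024.0$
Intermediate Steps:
$q = \frac{558360}{53}$ ($q = - 110 \left(-98 + \frac{118}{53}\right) = \left(-110\right) \left(- \frac{5076}{53}\right) = \frac{558360}{53} \approx 10535.0$)
$g = \frac{93357}{191}$ ($g = -3 + \left(181 \left(- \frac{348}{-191}\right) + 162\right) = -3 + \left(181 \left(\left(-348\right) \left(- \frac{1}{191}\right)\right) + 162\right) = -3 + \left(181 \cdot \frac{348}{191} + 162\right) = -3 + \left(\frac{62988}{191} + 162\right) = -3 + \frac{93930}{191} = \frac{93357}{191} \approx 488.78$)
$N{\left(q \right)} + g = \frac{558360}{53} + \frac{93357}{191} = \frac{111594681}{10123}$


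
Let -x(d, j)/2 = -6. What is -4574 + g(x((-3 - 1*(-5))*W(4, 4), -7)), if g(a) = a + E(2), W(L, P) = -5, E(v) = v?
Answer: -4560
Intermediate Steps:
x(d, j) = 12 (x(d, j) = -2*(-6) = 12)
g(a) = 2 + a (g(a) = a + 2 = 2 + a)
-4574 + g(x((-3 - 1*(-5))*W(4, 4), -7)) = -4574 + (2 + 12) = -4574 + 14 = -4560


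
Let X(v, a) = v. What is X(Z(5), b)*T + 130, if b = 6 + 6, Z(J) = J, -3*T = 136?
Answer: -290/3 ≈ -96.667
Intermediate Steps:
T = -136/3 (T = -⅓*136 = -136/3 ≈ -45.333)
b = 12
X(Z(5), b)*T + 130 = 5*(-136/3) + 130 = -680/3 + 130 = -290/3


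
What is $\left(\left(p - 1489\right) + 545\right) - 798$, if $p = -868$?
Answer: $-2610$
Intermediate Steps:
$\left(\left(p - 1489\right) + 545\right) - 798 = \left(\left(-868 - 1489\right) + 545\right) - 798 = \left(-2357 + 545\right) - 798 = -1812 - 798 = -2610$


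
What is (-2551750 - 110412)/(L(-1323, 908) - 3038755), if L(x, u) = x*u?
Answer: 2662162/4240039 ≈ 0.62786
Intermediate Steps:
L(x, u) = u*x
(-2551750 - 110412)/(L(-1323, 908) - 3038755) = (-2551750 - 110412)/(908*(-1323) - 3038755) = -2662162/(-1201284 - 3038755) = -2662162/(-4240039) = -2662162*(-1/4240039) = 2662162/4240039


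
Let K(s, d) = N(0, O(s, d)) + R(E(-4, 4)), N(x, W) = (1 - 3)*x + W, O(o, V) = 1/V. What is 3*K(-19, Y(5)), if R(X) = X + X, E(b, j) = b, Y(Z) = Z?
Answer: -117/5 ≈ -23.400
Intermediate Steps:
N(x, W) = W - 2*x (N(x, W) = -2*x + W = W - 2*x)
R(X) = 2*X
K(s, d) = -8 + 1/d (K(s, d) = (1/d - 2*0) + 2*(-4) = (1/d + 0) - 8 = 1/d - 8 = -8 + 1/d)
3*K(-19, Y(5)) = 3*(-8 + 1/5) = 3*(-8 + ⅕) = 3*(-39/5) = -117/5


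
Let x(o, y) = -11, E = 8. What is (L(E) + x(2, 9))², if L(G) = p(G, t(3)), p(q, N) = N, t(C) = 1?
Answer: 100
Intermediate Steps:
L(G) = 1
(L(E) + x(2, 9))² = (1 - 11)² = (-10)² = 100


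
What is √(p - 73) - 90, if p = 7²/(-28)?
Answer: -90 + I*√299/2 ≈ -90.0 + 8.6458*I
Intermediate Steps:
p = -7/4 (p = 49*(-1/28) = -7/4 ≈ -1.7500)
√(p - 73) - 90 = √(-7/4 - 73) - 90 = √(-299/4) - 90 = I*√299/2 - 90 = -90 + I*√299/2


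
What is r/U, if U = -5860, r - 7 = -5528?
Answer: 5521/5860 ≈ 0.94215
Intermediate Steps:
r = -5521 (r = 7 - 5528 = -5521)
r/U = -5521/(-5860) = -5521*(-1/5860) = 5521/5860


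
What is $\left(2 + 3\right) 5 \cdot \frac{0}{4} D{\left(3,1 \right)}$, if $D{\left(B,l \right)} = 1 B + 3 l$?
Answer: $0$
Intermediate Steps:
$D{\left(B,l \right)} = B + 3 l$
$\left(2 + 3\right) 5 \cdot \frac{0}{4} D{\left(3,1 \right)} = \left(2 + 3\right) 5 \cdot \frac{0}{4} \left(3 + 3 \cdot 1\right) = 5 \cdot 5 \cdot 0 \cdot \frac{1}{4} \left(3 + 3\right) = 25 \cdot 0 \cdot 6 = 0 \cdot 6 = 0$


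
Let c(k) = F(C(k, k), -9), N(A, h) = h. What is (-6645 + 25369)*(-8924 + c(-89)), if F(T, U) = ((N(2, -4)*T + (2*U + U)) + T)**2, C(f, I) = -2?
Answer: -158835692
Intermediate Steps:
F(T, U) = (-3*T + 3*U)**2 (F(T, U) = ((-4*T + (2*U + U)) + T)**2 = ((-4*T + 3*U) + T)**2 = (-3*T + 3*U)**2)
c(k) = 441 (c(k) = 9*(-9 - 1*(-2))**2 = 9*(-9 + 2)**2 = 9*(-7)**2 = 9*49 = 441)
(-6645 + 25369)*(-8924 + c(-89)) = (-6645 + 25369)*(-8924 + 441) = 18724*(-8483) = -158835692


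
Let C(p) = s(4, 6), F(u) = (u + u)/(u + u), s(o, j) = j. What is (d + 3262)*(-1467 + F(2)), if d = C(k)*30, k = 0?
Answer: -5045972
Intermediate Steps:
F(u) = 1 (F(u) = (2*u)/((2*u)) = (2*u)*(1/(2*u)) = 1)
C(p) = 6
d = 180 (d = 6*30 = 180)
(d + 3262)*(-1467 + F(2)) = (180 + 3262)*(-1467 + 1) = 3442*(-1466) = -5045972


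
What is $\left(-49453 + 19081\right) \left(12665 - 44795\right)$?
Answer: $975852360$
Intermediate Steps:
$\left(-49453 + 19081\right) \left(12665 - 44795\right) = \left(-30372\right) \left(-32130\right) = 975852360$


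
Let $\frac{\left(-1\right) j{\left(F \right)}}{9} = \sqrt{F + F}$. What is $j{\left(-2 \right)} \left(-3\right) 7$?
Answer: $378 i \approx 378.0 i$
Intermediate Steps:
$j{\left(F \right)} = - 9 \sqrt{2} \sqrt{F}$ ($j{\left(F \right)} = - 9 \sqrt{F + F} = - 9 \sqrt{2 F} = - 9 \sqrt{2} \sqrt{F}$)
$j{\left(-2 \right)} \left(-3\right) 7 = - 9 \sqrt{2} \sqrt{-2} \left(-3\right) 7 = - 9 \sqrt{2} i \sqrt{2} \left(-3\right) 7 = - 18 i \left(-3\right) 7 = 54 i 7 = 378 i$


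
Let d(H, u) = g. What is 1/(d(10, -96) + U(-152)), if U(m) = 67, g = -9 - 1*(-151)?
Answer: 1/209 ≈ 0.0047847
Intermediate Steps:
g = 142 (g = -9 + 151 = 142)
d(H, u) = 142
1/(d(10, -96) + U(-152)) = 1/(142 + 67) = 1/209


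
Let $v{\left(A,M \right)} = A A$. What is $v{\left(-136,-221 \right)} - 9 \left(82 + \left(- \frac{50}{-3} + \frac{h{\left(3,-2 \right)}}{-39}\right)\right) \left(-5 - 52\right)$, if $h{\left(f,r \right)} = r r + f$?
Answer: $\frac{897259}{13} \approx 69020.0$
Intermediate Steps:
$h{\left(f,r \right)} = f + r^{2}$ ($h{\left(f,r \right)} = r^{2} + f = f + r^{2}$)
$v{\left(A,M \right)} = A^{2}$
$v{\left(-136,-221 \right)} - 9 \left(82 + \left(- \frac{50}{-3} + \frac{h{\left(3,-2 \right)}}{-39}\right)\right) \left(-5 - 52\right) = \left(-136\right)^{2} - 9 \left(82 + \left(- \frac{50}{-3} + \frac{3 + \left(-2\right)^{2}}{-39}\right)\right) \left(-5 - 52\right) = 18496 - 9 \left(82 + \left(\left(-50\right) \left(- \frac{1}{3}\right) + \left(3 + 4\right) \left(- \frac{1}{39}\right)\right)\right) \left(-57\right) = 18496 - 9 \left(82 + \left(\frac{50}{3} + 7 \left(- \frac{1}{39}\right)\right)\right) \left(-57\right) = 18496 - 9 \left(82 + \left(\frac{50}{3} - \frac{7}{39}\right)\right) \left(-57\right) = 18496 - 9 \left(82 + \frac{643}{39}\right) \left(-57\right) = 18496 - 9 \cdot \frac{3841}{39} \left(-57\right) = 18496 - - \frac{656811}{13} = 18496 + \frac{656811}{13} = \frac{897259}{13}$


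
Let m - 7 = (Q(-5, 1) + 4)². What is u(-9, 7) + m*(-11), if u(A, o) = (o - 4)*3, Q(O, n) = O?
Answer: -79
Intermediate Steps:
u(A, o) = -12 + 3*o (u(A, o) = (-4 + o)*3 = -12 + 3*o)
m = 8 (m = 7 + (-5 + 4)² = 7 + (-1)² = 7 + 1 = 8)
u(-9, 7) + m*(-11) = (-12 + 3*7) + 8*(-11) = (-12 + 21) - 88 = 9 - 88 = -79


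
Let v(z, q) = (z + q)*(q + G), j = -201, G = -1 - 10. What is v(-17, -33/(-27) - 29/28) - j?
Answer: 24310129/63504 ≈ 382.81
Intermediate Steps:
G = -11
v(z, q) = (-11 + q)*(q + z) (v(z, q) = (z + q)*(q - 11) = (q + z)*(-11 + q) = (-11 + q)*(q + z))
v(-17, -33/(-27) - 29/28) - j = ((-33/(-27) - 29/28)² - 11*(-33/(-27) - 29/28) - 11*(-17) + (-33/(-27) - 29/28)*(-17)) - 1*(-201) = ((-33*(-1/27) - 29*1/28)² - 11*(-33*(-1/27) - 29*1/28) + 187 + (-33*(-1/27) - 29*1/28)*(-17)) + 201 = ((11/9 - 29/28)² - 11*(11/9 - 29/28) + 187 + (11/9 - 29/28)*(-17)) + 201 = ((47/252)² - 11*47/252 + 187 + (47/252)*(-17)) + 201 = (2209/63504 - 517/252 + 187 - 799/252) + 201 = 11545825/63504 + 201 = 24310129/63504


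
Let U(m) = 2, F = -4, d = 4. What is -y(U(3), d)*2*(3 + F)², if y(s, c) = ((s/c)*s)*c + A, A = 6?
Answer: -20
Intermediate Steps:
y(s, c) = 6 + s² (y(s, c) = ((s/c)*s)*c + 6 = (s²/c)*c + 6 = s² + 6 = 6 + s²)
-y(U(3), d)*2*(3 + F)² = -(6 + 2²)*2*(3 - 4)² = -(6 + 4)*2*(-1)² = -10*2 = -20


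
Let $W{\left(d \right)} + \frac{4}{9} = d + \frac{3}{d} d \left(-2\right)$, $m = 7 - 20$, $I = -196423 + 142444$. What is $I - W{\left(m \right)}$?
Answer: $- \frac{485636}{9} \approx -53960.0$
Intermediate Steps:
$I = -53979$
$m = -13$ ($m = 7 - 20 = -13$)
$W{\left(d \right)} = - \frac{58}{9} + d$ ($W{\left(d \right)} = - \frac{4}{9} + \left(d + \frac{3}{d} d \left(-2\right)\right) = - \frac{4}{9} + \left(d + 3 \left(-2\right)\right) = - \frac{4}{9} + \left(d - 6\right) = - \frac{4}{9} + \left(-6 + d\right) = - \frac{58}{9} + d$)
$I - W{\left(m \right)} = -53979 - \left(- \frac{58}{9} - 13\right) = -53979 - - \frac{175}{9} = -53979 + \frac{175}{9} = - \frac{485636}{9}$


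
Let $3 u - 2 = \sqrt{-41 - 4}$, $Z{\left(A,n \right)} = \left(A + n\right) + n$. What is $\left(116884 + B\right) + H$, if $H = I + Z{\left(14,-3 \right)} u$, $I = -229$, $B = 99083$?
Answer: $\frac{647230}{3} + 8 i \sqrt{5} \approx 2.1574 \cdot 10^{5} + 17.889 i$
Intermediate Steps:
$Z{\left(A,n \right)} = A + 2 n$
$u = \frac{2}{3} + i \sqrt{5}$ ($u = \frac{2}{3} + \frac{\sqrt{-41 - 4}}{3} = \frac{2}{3} + \frac{\sqrt{-45}}{3} = \frac{2}{3} + \frac{3 i \sqrt{5}}{3} = \frac{2}{3} + i \sqrt{5} \approx 0.66667 + 2.2361 i$)
$H = - \frac{671}{3} + 8 i \sqrt{5}$ ($H = -229 + \left(14 + 2 \left(-3\right)\right) \left(\frac{2}{3} + i \sqrt{5}\right) = -229 + \left(14 - 6\right) \left(\frac{2}{3} + i \sqrt{5}\right) = -229 + 8 \left(\frac{2}{3} + i \sqrt{5}\right) = -229 + \left(\frac{16}{3} + 8 i \sqrt{5}\right) = - \frac{671}{3} + 8 i \sqrt{5} \approx -223.67 + 17.889 i$)
$\left(116884 + B\right) + H = \left(116884 + 99083\right) - \left(\frac{671}{3} - 8 i \sqrt{5}\right) = 215967 - \left(\frac{671}{3} - 8 i \sqrt{5}\right) = \frac{647230}{3} + 8 i \sqrt{5}$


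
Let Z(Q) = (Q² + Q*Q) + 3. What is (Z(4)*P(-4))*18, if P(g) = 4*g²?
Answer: 40320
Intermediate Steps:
Z(Q) = 3 + 2*Q² (Z(Q) = (Q² + Q²) + 3 = 2*Q² + 3 = 3 + 2*Q²)
(Z(4)*P(-4))*18 = ((3 + 2*4²)*(4*(-4)²))*18 = ((3 + 2*16)*(4*16))*18 = ((3 + 32)*64)*18 = (35*64)*18 = 2240*18 = 40320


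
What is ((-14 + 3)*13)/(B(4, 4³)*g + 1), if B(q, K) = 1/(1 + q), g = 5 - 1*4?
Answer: -715/6 ≈ -119.17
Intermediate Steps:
g = 1 (g = 5 - 4 = 1)
((-14 + 3)*13)/(B(4, 4³)*g + 1) = ((-14 + 3)*13)/(1/(1 + 4) + 1) = (-11*13)/(1/5 + 1) = -143/((⅕)*1 + 1) = -143/(⅕ + 1) = -143/6/5 = -143*⅚ = -715/6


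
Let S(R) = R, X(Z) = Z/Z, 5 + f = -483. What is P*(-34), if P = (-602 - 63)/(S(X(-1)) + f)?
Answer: -22610/487 ≈ -46.427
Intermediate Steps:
f = -488 (f = -5 - 483 = -488)
X(Z) = 1
P = 665/487 (P = (-602 - 63)/(1 - 488) = -665/(-487) = -665*(-1/487) = 665/487 ≈ 1.3655)
P*(-34) = (665/487)*(-34) = -22610/487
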